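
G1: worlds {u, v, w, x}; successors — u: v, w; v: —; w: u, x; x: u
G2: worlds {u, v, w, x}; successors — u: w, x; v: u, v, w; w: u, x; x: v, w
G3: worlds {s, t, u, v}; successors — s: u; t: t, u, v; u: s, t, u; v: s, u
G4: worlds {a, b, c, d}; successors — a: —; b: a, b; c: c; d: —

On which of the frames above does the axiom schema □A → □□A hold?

This is the axiom for transitivity; its first-order frame correspondent is ∀x ∀y ∀z (Rxy ∧ Ryz → Rxz).
G1: fails — Rwu and Ruv but not Rwv.
G2: fails — Rxw and Rwu but not Rxu.
G3: fails — Rtv and Rvs but not Rts.
G4: condition met.

G4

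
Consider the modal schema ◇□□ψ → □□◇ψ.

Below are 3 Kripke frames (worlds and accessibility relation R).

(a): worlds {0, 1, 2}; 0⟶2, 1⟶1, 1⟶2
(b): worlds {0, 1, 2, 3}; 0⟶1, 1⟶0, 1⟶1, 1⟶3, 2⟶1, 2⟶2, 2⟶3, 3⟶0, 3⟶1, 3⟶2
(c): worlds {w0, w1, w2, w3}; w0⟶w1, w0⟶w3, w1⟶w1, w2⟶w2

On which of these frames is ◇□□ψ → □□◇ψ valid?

Frame correspondent (Sahlqvist): ∀x ∀y ∀z ((xRy ∧ xR²z) → ∃w (yR²w ∧ zRw)) — i.e. a generalized confluence (Geach) condition.
(a): fails — 1R1, 1R²2 but no w with 1R²w and 2Rw.
(b): holds.
(c): fails — w0Rw3, w0R²w1 but no w with w3R²w and w1Rw.

(b)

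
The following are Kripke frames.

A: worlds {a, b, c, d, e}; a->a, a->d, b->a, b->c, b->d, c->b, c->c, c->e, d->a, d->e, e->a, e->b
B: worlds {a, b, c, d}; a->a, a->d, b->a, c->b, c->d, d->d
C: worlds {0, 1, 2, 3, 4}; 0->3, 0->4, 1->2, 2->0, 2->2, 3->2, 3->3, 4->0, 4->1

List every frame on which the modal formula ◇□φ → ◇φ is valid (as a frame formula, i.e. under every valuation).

The schema corresponds to a generalized confluence (Geach) condition: ∀x ∀y (xRy → ∃w (yRw ∧ xRw)).
A: ✓.
B: fails — cRb but no w with bRw and cRw.
C: fails — 0R4 but no w with 4Rw and 0Rw.
Valid on: A.

A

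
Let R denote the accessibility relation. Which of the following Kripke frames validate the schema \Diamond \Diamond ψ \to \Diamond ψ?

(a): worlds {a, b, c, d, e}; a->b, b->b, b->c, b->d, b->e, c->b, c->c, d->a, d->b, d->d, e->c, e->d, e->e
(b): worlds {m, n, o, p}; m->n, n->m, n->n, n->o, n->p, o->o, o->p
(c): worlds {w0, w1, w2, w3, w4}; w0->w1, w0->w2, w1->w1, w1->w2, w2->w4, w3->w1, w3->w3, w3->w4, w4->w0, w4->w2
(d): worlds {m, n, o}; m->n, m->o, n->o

(d)

Frame correspondent (Sahlqvist): \forall x \forall y \forall z (Rxy \wedge Ryz \to Rxz) — i.e. transitivity.
(a): fails — Rab and Rbc but not Rac.
(b): fails — Rmn and Rno but not Rmo.
(c): fails — Rw1w2 and Rw2w4 but not Rw1w4.
(d): satisfies the condition.
Valid on: (d).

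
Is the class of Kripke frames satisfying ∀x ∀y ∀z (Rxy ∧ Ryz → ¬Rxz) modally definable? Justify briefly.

Any modally definable frame class is closed under surjective bounded morphisms.
The 3-cycle (worlds s,t,u with s→t→u→s) is intransitive. Mapping every world to a single reflexive point • is a surjective bounded morphism; the reflexive point is not intransitive (R••∧R•• but R••).
Hence intransitivity is not modally definable.

Not definable by any modal formula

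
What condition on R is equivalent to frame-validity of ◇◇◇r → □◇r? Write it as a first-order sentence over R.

∀x ∀y ∀z ((xR³y ∧ xRz) → ∃w (y = w ∧ zRw))

This is a Sahlqvist (Geach-type) schema ◇^3□^0r → □^1◇^1r.
Minimal-valuation argument: fix x; take any y with xR^3y and any z with xR^1z. Set V(r) to the set of worlds R-reachable from y in exactly 0 steps. Then □^0r holds at y, so the antecedent holds at x; validity forces ◇^1r at z, giving a w with zR^1w and yR^0w.
First-order correspondent: ∀x ∀y ∀z ((xR³y ∧ xRz) → ∃w (y = w ∧ zRw)).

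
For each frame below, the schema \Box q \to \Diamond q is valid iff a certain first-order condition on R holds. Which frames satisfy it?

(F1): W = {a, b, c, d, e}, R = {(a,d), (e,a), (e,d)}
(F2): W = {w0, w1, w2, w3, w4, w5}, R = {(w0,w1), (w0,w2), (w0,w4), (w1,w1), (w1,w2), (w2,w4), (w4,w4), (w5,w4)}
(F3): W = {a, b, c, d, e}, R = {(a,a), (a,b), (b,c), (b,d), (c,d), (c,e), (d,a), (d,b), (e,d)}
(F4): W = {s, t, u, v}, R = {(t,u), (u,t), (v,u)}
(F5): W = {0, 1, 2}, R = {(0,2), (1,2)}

Frame correspondent (Sahlqvist): \forall x \exists y Rxy — i.e. seriality.
(F1): fails — world b has no successor.
(F2): fails — world w3 has no successor.
(F3): satisfies the condition.
(F4): fails — world s has no successor.
(F5): fails — world 2 has no successor.
Valid on: (F3).

(F3)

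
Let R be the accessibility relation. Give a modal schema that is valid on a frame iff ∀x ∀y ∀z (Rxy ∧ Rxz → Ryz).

◇p → □◇p

This is the Euclidean property; the standard corresponding axiom is 5: ◇p → □◇p.
Suppose ◇p→□◇p is valid. Take Rxy, Rxz and set V(p)={y}. Then ◇p at x, so □◇p at x, so ◇p at z, so some w with Rzw has p; w=y, i.e. Rzy. By symmetry of the argument, Ryz.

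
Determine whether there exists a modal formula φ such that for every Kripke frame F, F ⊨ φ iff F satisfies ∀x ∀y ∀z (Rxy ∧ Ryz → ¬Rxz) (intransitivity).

Modal frame validity is preserved under surjective bounded morphisms.
The 3-cycle (worlds 0,1,2 with 0→1→2→0) is intransitive. Mapping every world to a single reflexive point • is a surjective bounded morphism; the reflexive point is not intransitive (R••∧R•• but R••).
So no modal formula (or set of formulas) defines exactly the intransitive frames.

Not modally definable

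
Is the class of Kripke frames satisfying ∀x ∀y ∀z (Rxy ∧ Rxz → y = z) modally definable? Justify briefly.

Yes, by ◇p → □p

Yes: it is partial functionality, defined by the CD schema ◇p → □p.
Suppose ◇p→□p is valid. Take Rxy, Rxz and set V(p)={y}. Then ◇p at x, so □p at x, so p at z, i.e. z=y.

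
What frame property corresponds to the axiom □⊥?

This is the Ver axiom.
It corresponds to emptiness of R: ∀x ∀y ¬Rxy.

emptiness of R: ∀x ∀y ¬Rxy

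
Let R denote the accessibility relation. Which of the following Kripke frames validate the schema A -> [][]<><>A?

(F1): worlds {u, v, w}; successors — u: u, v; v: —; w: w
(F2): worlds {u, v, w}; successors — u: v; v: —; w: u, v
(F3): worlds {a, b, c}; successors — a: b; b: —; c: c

The schema corresponds to a generalized confluence (Geach) condition: forall x forall z (x R^2 z -> exists w (x = w & z R^2 w)).
(F1): fails — uR²v but no t with u=t and vR²t.
(F2): fails — wR²v but no t with w=t and vR²t.
(F3): holds.

(F3)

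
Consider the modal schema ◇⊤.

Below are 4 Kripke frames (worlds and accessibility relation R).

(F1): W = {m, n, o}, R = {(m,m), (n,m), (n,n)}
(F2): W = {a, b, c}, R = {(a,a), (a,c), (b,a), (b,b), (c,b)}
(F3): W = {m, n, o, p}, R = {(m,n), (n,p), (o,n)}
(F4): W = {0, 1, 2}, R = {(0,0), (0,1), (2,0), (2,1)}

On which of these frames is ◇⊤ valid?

(F2)

This is the axiom for seriality; its first-order frame correspondent is ∀x ∃y Rxy.
(F1): fails — world o has no successor.
(F2): ✓.
(F3): fails — world p has no successor.
(F4): fails — world 1 has no successor.
Valid on: (F2).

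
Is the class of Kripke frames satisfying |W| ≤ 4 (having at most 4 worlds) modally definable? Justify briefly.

Not modally definable

If a class were modally definable it would be closed under disjoint unions (Goldblatt–Thomason).
Any modal formula valid on each of 5 disjoint one-world frames is valid on their disjoint union (validity is preserved under disjoint unions). Each one-world frame has |W|=1≤4, but the union has |W|=5.
Hence having at most 4 worlds is not modally definable.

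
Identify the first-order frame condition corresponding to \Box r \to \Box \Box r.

This schema is the 4 axiom.
It corresponds to transitivity: \forall x \forall y \forall z (Rxy \wedge Ryz \to Rxz).

Transitivity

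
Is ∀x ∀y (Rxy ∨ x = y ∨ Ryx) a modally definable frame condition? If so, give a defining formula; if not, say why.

Modal frame validity is preserved under disjoint unions.
Take 3 disjoint single-world reflexive frames: each is trivially connected, but their disjoint union has 3 worlds with no edge between distinct components, so it is not connected.
So the class is not modally definable.

No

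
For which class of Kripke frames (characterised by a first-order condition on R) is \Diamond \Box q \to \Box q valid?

Replacing q by ¬q and contraposing gives the equivalent schema ◇q → □◇q.
Suppose ◇q→□◇q is valid. Take Rxy, Rxz and set V(q)={y}. Then ◇q at x, so □◇q at x, so ◇q at z, so some w with Rzw has q; w=y, i.e. Rzy. By symmetry of the argument, Ryz.
Conversely, any frame satisfying \forall x \forall y \forall z (Rxy \wedge Rxz \to Ryz) validates the schema.
So the correspondent is the Euclidean property.

the Euclidean property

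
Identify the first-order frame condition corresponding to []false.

□⊥ is valid iff no world has any successor (otherwise □⊥ fails at any world with one).

Emptiness of R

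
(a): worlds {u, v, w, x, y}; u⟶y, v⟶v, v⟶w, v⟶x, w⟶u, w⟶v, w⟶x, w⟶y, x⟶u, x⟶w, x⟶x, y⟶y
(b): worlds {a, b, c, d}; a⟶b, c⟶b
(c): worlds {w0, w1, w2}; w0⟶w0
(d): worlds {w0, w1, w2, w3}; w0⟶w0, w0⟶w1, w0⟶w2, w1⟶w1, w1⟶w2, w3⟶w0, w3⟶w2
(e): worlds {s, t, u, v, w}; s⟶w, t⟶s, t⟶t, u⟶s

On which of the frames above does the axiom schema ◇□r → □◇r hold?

(c)

This is the axiom for convergence; its first-order frame correspondent is ∀x ∀y ∀z (Rxy ∧ Rxz → ∃w (Ryw ∧ Rzw)).
(a): fails — Rwu and Rwx but u and x have no common successor.
(b): fails — Rab and Rab but b and b have no common successor.
(c): condition met.
(d): fails — Rw0w1 and Rw0w2 but w1 and w2 have no common successor.
(e): fails — Rsw and Rsw but w and w have no common successor.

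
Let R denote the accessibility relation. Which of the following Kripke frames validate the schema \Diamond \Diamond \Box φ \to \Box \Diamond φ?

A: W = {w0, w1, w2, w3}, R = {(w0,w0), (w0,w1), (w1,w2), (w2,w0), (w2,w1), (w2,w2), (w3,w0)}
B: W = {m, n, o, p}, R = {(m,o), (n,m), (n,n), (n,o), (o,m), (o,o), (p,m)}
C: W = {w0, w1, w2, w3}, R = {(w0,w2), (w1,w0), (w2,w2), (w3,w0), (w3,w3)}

B

This is the axiom for a generalized confluence (Geach) condition; its first-order frame correspondent is \forall x \forall y \forall z ((x R^2 y \wedge xRz) \to \exists w (yRw \wedge zRw)).
A: fails — w0R²w0, w0Rw1 but no w with w0Rw and w1Rw.
B: condition met.
C: fails — w3R²w0, w3Rw3 but no w with w0Rw and w3Rw.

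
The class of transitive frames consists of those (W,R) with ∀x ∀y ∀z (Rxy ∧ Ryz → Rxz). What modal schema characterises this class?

This is transitivity; the standard corresponding axiom is 4: □ψ → □□ψ.
Suppose □ψ→□□ψ is valid. Take Rxy, Ryz and set V(ψ)={w : Rxw}. Then □ψ at x, so □□ψ at x, so □ψ at y, so ψ at z, i.e. Rxz.

□ψ → □□ψ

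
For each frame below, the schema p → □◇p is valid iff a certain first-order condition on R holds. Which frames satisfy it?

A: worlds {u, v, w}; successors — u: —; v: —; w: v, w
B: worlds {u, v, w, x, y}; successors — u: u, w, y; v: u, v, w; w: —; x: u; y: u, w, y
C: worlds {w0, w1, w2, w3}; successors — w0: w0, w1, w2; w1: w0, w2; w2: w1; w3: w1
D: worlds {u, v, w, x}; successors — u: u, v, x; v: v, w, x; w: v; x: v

none

Frame correspondent (Sahlqvist): ∀x ∀y (Rxy → Ryx) — i.e. symmetry.
A: fails — Rwv but not Rvw.
B: fails — Ruw but not Rwu.
C: fails — Rw3w1 but not Rw1w3.
D: fails — Ruv but not Rvu.
Valid on no frame.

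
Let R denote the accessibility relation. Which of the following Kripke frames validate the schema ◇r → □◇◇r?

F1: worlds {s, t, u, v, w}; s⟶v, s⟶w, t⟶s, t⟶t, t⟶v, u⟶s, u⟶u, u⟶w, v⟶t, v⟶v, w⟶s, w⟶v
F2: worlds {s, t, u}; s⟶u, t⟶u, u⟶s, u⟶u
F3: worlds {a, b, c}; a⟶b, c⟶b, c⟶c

The schema corresponds to a generalized confluence (Geach) condition: ∀x ∀y ∀z ((xRy ∧ xRz) → ∃w (y = w ∧ zR²w)).
F1: fails — sRw, sRv but no w* with w=w* and vR²w*.
F2: holds.
F3: fails — aRb, aRb but no w with b=w and bR²w.

F2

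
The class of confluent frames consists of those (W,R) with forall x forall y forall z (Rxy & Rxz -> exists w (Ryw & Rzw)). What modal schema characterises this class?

A defining formula is ◇□r → □◇r (the .2 axiom).
Suppose ◇□r→□◇r is valid. Take Rxy, Rxz and set V(r)={w : Ryw}. Then □r at y so ◇□r at x, so □◇r at x, so ◇r at z, giving w with Rzw and Ryw.

◇□r → □◇r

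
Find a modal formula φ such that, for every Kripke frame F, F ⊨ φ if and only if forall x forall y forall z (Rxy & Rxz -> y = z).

◇r → □r

The condition is partial functionality. The CD schema ◇r → □r defines it.
Suppose ◇r→□r is valid. Take Rxy, Rxz and set V(r)={y}. Then ◇r at x, so □r at x, so r at z, i.e. z=y.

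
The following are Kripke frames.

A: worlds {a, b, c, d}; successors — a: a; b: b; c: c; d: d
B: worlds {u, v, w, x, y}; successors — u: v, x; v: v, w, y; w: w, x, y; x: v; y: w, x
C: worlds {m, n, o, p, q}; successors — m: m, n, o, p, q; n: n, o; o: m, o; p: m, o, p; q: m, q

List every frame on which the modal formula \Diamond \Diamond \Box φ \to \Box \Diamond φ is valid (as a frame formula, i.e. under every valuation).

The schema corresponds to a generalized confluence (Geach) condition: \forall x \forall y \forall z ((x R^2 y \wedge xRz) \to \exists w (yRw \wedge zRw)).
A: satisfies the condition.
B: fails — uR²w, uRx but no t with wRt and xRt.
C: fails — mR²n, mRq but no w with nRw and qRw.
Valid on: A.

A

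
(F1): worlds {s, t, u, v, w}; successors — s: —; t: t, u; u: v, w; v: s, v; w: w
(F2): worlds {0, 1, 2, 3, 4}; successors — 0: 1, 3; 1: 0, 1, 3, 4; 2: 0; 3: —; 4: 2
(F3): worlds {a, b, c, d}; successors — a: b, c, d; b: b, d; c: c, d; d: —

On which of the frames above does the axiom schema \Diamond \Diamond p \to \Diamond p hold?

The schema corresponds to transitivity: \forall x \forall y \forall z (Rxy \wedge Ryz \to Rxz).
(F1): fails — Ruv and Rvs but not Rus.
(F2): fails — R01 and R10 but not R00.
(F3): condition met.
Valid on: (F3).

(F3)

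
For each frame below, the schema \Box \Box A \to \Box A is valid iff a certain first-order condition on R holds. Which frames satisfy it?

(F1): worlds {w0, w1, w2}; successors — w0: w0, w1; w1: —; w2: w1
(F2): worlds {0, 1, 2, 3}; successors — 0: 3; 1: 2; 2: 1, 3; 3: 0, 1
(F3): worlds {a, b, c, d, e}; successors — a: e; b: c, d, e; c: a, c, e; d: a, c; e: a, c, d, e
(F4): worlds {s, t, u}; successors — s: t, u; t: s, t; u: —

This is the axiom for density; its first-order frame correspondent is \forall x \forall y (Rxy \to \exists z (Rxz \wedge Rzy)).
(F1): fails — Rw2w1 but no z with Rw2z and Rzw1.
(F2): fails — R31 but no z with R3z and Rz1.
(F3): satisfies the condition.
(F4): fails — Rsu but no z with Rsz and Rzu.

(F3)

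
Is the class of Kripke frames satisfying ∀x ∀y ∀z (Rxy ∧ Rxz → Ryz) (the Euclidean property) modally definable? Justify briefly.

This is a Sahlqvist condition; the 5 axiom ◇q → □◇q defines it.
Suppose ◇q→□◇q is valid. Take Rxy, Rxz and set V(q)={y}. Then ◇q at x, so □◇q at x, so ◇q at z, so some w with Rzw has q; w=y, i.e. Rzy. By symmetry of the argument, Ryz.

Yes — defined by ◇q → □◇q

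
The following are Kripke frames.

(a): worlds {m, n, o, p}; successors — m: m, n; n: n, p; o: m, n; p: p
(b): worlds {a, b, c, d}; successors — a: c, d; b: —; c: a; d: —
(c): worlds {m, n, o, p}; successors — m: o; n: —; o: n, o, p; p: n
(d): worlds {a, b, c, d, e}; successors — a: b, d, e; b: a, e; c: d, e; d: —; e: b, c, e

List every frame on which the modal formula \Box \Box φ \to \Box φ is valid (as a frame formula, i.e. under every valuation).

The schema corresponds to density: \forall x \forall y (Rxy \to \exists z (Rxz \wedge Rzy)).
(a): condition met.
(b): fails — Rac but no z with Raz and Rzc.
(c): fails — Rpn but no z with Rpz and Rzn.
(d): fails — Rcd but no z with Rcz and Rzd.

(a)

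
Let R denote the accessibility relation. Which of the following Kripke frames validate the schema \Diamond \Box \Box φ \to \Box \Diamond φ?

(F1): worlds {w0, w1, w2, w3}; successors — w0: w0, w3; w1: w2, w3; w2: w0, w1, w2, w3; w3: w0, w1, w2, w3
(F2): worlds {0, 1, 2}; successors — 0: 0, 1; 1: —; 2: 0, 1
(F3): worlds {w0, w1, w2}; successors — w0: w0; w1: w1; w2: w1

(F1), (F3)

The schema corresponds to a generalized confluence (Geach) condition: \forall x \forall y \forall z ((xRy \wedge xRz) \to \exists w (y R^2 w \wedge zRw)).
(F1): ✓.
(F2): fails — 0R0, 0R1 but no w with 0R²w and 1Rw.
(F3): ✓.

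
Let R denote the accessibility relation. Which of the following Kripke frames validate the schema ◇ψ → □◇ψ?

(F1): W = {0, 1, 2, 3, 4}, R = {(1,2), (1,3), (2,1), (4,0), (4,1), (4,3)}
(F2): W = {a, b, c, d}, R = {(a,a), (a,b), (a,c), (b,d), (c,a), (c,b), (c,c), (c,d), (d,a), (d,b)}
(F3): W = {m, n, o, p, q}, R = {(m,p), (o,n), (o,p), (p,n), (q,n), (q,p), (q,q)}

The schema corresponds to the Euclidean property: ∀x ∀y ∀z (Rxy ∧ Rxz → Ryz).
(F1): fails — R12 and R12 but not R22.
(F2): fails — Rab and Rab but not Rbb.
(F3): fails — Rmp and Rmp but not Rpp.
Valid on no frame.

none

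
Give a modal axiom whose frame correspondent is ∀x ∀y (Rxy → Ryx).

q → □◇q

The condition is symmetry. The B schema q → □◇q defines it.
Suppose q→□◇q is valid. Take Rxy and set V(q)={x}. Then q at x, so □◇q at x, so ◇q at y, so some z with Ryz has q; z=x, i.e. Ryx.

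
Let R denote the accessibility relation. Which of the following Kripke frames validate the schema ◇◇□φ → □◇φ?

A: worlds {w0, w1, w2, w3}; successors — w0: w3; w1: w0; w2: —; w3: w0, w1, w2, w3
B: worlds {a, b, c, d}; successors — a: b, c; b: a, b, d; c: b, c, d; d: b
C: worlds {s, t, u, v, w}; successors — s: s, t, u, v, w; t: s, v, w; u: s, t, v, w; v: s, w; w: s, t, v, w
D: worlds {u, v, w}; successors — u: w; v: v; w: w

This is the axiom for a generalized confluence (Geach) condition; its first-order frame correspondent is ∀x ∀y ∀z ((xR²y ∧ xRz) → ∃w (yRw ∧ zRw)).
A: fails — w0R²w2, w0Rw3 but no w with w2Rw and w3Rw.
B: holds.
C: holds.
D: holds.

B, C, D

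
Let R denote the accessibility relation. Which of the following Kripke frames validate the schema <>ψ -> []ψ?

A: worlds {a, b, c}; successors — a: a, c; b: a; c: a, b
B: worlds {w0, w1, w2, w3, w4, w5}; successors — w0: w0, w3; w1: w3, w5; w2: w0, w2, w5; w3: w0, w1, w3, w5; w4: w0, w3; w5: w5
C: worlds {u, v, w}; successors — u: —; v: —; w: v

C

This is the axiom for partial functionality; its first-order frame correspondent is forall x forall y forall z (Rxy & Rxz -> y = z).
A: fails — a sees both a and c.
B: fails — w0 sees both w0 and w3.
C: condition met.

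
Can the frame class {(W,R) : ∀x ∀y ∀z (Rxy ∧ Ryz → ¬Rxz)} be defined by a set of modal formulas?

If a class were modally definable it would be closed under surjective bounded morphisms (Goldblatt–Thomason).
The 5-cycle (worlds s,t,u,v,w with s→t→u→v→w→s) is intransitive. Mapping every world to a single reflexive point • is a surjective bounded morphism; the reflexive point is not intransitive (R••∧R•• but R••).
So the class is not modally definable.

Not definable by any modal formula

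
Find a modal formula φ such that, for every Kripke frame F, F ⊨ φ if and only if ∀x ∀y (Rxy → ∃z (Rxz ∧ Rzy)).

A defining formula is □□p → □p (the C4 axiom).
Suppose □□p→□p is valid. Take Rxy and set V(p)={w : xR²w}. Then □□p at x, so □p at x, so p at y, i.e. ∃z(Rxz∧Rzy).

□□p → □p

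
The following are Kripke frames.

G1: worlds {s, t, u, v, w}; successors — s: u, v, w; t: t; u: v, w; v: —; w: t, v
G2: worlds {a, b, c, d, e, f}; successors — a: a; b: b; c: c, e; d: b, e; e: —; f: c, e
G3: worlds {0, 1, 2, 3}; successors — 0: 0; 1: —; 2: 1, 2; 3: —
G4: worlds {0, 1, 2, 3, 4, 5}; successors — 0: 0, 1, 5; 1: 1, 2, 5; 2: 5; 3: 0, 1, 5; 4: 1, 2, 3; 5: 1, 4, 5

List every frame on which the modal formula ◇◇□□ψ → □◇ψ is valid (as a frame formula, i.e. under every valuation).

G4

Frame correspondent (Sahlqvist): ∀x ∀y ∀z ((xR²y ∧ xRz) → ∃w (yR²w ∧ zRw)) — i.e. a generalized confluence (Geach) condition.
G1: fails — sR²t, sRu but no w* with tR²w* and uRw*.
G2: fails — cR²c, cRe but no w with cR²w and eRw.
G3: fails — 2R²1, 2R1 but no w with 1R²w and 1Rw.
G4: ✓.
Valid on: G4.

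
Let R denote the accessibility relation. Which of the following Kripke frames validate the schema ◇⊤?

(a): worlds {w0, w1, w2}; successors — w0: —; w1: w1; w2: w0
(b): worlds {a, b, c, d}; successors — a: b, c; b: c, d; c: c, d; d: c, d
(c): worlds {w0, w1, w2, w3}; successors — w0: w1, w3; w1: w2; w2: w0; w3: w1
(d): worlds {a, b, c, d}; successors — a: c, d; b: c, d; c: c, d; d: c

Frame correspondent (Sahlqvist): ∀x ∃y Rxy — i.e. seriality.
(a): fails — world w0 has no successor.
(b): condition met.
(c): condition met.
(d): condition met.

(b), (c), (d)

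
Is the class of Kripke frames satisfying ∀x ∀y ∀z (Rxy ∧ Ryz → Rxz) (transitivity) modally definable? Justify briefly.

Definable; □q → □□q defines it

The condition is transitivity. A defining modal formula is □q → □□q.
Suppose □q→□□q is valid. Take Rxy, Ryz and set V(q)={w : Rxw}. Then □q at x, so □□q at x, so □q at y, so q at z, i.e. Rxz.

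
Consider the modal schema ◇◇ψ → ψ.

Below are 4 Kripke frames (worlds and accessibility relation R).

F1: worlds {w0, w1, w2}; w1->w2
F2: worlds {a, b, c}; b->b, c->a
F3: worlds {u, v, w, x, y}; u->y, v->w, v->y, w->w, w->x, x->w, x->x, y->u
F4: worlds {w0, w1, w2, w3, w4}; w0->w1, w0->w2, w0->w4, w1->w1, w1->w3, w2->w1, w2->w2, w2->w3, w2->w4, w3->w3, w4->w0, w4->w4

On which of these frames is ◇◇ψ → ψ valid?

F1, F2

This is the axiom for a generalized confluence (Geach) condition; its first-order frame correspondent is ∀x ∀y (xR²y → ∃w (y = w ∧ x = w)).
F1: condition met.
F2: condition met.
F3: fails — vR²u but u ≠ v.
F4: fails — w0R²w1 but w1 ≠ w0.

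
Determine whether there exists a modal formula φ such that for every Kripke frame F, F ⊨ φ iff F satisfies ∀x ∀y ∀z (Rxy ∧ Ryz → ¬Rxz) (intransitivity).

No — not modally definable

Any modally definable frame class is closed under surjective bounded morphisms.
The 3-cycle (worlds w0,w1,w2 with w0→w1→w2→w0) is intransitive. Mapping every world to a single reflexive point • is a surjective bounded morphism; the reflexive point is not intransitive (R••∧R•• but R••).
Hence intransitivity is not modally definable.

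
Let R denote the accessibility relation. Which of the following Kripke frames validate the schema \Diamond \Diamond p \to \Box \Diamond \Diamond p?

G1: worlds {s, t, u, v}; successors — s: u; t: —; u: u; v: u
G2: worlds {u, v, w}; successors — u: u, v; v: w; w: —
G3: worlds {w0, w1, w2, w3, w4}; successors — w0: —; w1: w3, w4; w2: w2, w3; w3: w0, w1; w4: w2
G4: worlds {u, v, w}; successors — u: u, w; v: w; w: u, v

Frame correspondent (Sahlqvist): \forall x \forall y \forall z ((x R^2 y \wedge xRz) \to \exists w (y = w \wedge z R^2 w)) — i.e. a generalized confluence (Geach) condition.
G1: ✓.
G2: fails — uR²u, uRv but no t with u=t and vR²t.
G3: fails — w1R²w0, w1Rw3 but no w with w0=w and w3R²w.
G4: fails — uR²v, uRw but no t with v=t and wR²t.
Valid on: G1.

G1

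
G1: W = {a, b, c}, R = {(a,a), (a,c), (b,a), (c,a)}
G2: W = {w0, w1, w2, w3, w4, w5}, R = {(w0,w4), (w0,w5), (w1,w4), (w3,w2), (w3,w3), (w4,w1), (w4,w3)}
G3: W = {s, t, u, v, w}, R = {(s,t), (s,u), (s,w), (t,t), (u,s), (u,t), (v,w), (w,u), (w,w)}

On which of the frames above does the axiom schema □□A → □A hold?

G1

The schema corresponds to density: ∀x ∀y (Rxy → ∃z (Rxz ∧ Rzy)).
G1: ✓.
G2: fails — Rw0w4 but no z with Rw0z and Rzw4.
G3: fails — Rus but no z with Ruz and Rzs.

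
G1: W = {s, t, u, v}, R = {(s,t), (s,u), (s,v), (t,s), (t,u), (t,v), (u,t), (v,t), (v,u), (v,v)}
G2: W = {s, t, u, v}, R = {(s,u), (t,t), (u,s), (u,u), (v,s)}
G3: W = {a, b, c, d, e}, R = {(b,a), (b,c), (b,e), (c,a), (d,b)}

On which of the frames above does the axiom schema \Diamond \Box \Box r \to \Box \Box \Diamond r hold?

This is the axiom for a generalized confluence (Geach) condition; its first-order frame correspondent is \forall x \forall y \forall z ((xRy \wedge x R^2 z) \to \exists w (y R^2 w \wedge zRw)).
G1: fails — sRu, sR²u but no w with uR²w and uRw.
G2: holds.
G3: fails — bRa, bR²a but no w with aR²w and aRw.

G2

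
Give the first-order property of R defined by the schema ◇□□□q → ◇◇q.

∀x ∀y (xRy → ∃w (yR³w ∧ xR²w))

This is a Sahlqvist (Geach-type) schema ◇^1□^3q → □^0◇^2q.
First-order correspondent: ∀x ∀y (xRy → ∃w (yR³w ∧ xR²w)).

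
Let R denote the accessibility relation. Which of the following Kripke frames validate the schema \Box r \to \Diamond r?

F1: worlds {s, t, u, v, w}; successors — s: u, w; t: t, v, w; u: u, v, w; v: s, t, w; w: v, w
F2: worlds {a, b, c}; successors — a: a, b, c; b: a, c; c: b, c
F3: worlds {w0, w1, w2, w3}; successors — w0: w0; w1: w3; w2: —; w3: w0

F1, F2

This is the axiom for seriality; its first-order frame correspondent is \forall x \exists y Rxy.
F1: ✓.
F2: ✓.
F3: fails — world w2 has no successor.
Valid on: F1, F2.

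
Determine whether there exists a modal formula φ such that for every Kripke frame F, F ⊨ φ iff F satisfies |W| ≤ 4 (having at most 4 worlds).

Modal frame validity is preserved under disjoint unions.
Any modal formula valid on each of 5 disjoint one-world frames is valid on their disjoint union (validity is preserved under disjoint unions). Each one-world frame has |W|=1≤4, but the union has |W|=5.
So no modal formula (or set of formulas) defines exactly the |W|≤4 frames.

Not definable by any modal formula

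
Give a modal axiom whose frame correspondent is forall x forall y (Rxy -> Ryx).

A defining formula is s → □◇s (the B axiom).
Suppose s→□◇s is valid. Take Rxy and set V(s)={x}. Then s at x, so □◇s at x, so ◇s at y, so some z with Ryz has s; z=x, i.e. Ryx.

s → □◇s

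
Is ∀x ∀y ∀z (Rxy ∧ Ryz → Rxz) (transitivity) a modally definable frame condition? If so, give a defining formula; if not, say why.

Yes — defined by □q → □□q

The condition is transitivity. A defining modal formula is □q → □□q.
Suppose □q→□□q is valid. Take Rxy, Ryz and set V(q)={w : Rxw}. Then □q at x, so □□q at x, so □q at y, so q at z, i.e. Rxz.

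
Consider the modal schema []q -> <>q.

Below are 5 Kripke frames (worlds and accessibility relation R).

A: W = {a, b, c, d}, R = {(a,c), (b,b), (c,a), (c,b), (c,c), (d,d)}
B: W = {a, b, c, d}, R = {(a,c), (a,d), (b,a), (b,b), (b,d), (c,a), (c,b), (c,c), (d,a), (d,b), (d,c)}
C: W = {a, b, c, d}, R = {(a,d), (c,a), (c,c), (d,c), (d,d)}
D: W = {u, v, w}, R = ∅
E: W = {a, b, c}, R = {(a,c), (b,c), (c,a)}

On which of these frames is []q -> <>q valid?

Frame correspondent (Sahlqvist): forall x exists y Rxy — i.e. seriality.
A: ✓.
B: ✓.
C: fails — world b has no successor.
D: fails — world u has no successor.
E: ✓.
Valid on: A, B, E.

A, B, E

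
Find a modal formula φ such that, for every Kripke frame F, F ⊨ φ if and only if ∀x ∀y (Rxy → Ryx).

ψ → □◇ψ

This is symmetry; the standard corresponding axiom is B: ψ → □◇ψ.
Suppose ψ→□◇ψ is valid. Take Rxy and set V(ψ)={x}. Then ψ at x, so □◇ψ at x, so ◇ψ at y, so some z with Ryz has ψ; z=x, i.e. Ryx.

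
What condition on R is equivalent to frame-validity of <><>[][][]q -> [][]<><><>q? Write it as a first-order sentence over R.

forall x forall y forall z ((x R^2 y & x R^2 z) -> exists w (y R^3 w & z R^3 w))

This is a Sahlqvist (Geach-type) schema ◇^2□^3q → □^2◇^3q.
First-order correspondent: forall x forall y forall z ((x R^2 y & x R^2 z) -> exists w (y R^3 w & z R^3 w)).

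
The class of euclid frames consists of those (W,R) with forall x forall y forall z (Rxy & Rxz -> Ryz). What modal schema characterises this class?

◇p → □◇p

This is the Euclidean property; the standard corresponding axiom is 5: ◇p → □◇p.
Suppose ◇p→□◇p is valid. Take Rxy, Rxz and set V(p)={y}. Then ◇p at x, so □◇p at x, so ◇p at z, so some w with Rzw has p; w=y, i.e. Rzy. By symmetry of the argument, Ryz.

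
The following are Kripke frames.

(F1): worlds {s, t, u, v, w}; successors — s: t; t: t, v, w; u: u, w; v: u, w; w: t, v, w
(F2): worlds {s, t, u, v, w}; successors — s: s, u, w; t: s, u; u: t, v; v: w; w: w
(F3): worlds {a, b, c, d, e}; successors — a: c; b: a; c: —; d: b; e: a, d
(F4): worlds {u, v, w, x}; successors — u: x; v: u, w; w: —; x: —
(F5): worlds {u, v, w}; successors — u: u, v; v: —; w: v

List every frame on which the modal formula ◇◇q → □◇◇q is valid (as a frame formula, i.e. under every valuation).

(F1)

This is the axiom for a generalized confluence (Geach) condition; its first-order frame correspondent is ∀x ∀y ∀z ((xR²y ∧ xRz) → ∃w (y = w ∧ zR²w)).
(F1): condition met.
(F2): fails — sR²s, sRw but no w* with s=w* and wR²w*.
(F3): fails — bR²c, bRa but no w with c=w and aR²w.
(F4): fails — vR²x, vRu but no t with x=t and uR²t.
(F5): fails — uR²u, uRv but no t with u=t and vR²t.
Valid on: (F1).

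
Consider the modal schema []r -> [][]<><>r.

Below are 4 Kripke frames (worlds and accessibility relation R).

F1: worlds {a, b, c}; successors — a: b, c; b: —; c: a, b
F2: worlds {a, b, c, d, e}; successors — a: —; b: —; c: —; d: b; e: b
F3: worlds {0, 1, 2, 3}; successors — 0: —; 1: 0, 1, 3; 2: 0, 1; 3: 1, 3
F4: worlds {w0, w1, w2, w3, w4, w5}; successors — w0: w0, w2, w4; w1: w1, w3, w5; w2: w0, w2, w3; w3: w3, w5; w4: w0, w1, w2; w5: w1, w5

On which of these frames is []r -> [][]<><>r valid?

F2

The schema corresponds to a generalized confluence (Geach) condition: forall x forall z (x R^2 z -> exists w (xRw & z R^2 w)).
F1: fails — aR²b but no w with aRw and bR²w.
F2: condition met.
F3: fails — 1R²0 but no w with 1Rw and 0R²w.
F4: fails — w0R²w1 but no w with w0Rw and w1R²w.
Valid on: F2.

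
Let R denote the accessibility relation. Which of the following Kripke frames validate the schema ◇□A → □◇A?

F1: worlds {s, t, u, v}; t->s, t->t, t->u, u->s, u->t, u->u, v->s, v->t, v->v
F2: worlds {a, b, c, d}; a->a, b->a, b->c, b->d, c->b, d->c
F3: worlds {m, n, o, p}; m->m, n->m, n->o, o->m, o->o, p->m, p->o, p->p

F3

The schema corresponds to convergence: ∀x ∀y ∀z (Rxy ∧ Rxz → ∃w (Ryw ∧ Rzw)).
F1: fails — Rts and Rts but s and s have no common successor.
F2: fails — Rbc and Rba but c and a have no common successor.
F3: ✓.
Valid on: F3.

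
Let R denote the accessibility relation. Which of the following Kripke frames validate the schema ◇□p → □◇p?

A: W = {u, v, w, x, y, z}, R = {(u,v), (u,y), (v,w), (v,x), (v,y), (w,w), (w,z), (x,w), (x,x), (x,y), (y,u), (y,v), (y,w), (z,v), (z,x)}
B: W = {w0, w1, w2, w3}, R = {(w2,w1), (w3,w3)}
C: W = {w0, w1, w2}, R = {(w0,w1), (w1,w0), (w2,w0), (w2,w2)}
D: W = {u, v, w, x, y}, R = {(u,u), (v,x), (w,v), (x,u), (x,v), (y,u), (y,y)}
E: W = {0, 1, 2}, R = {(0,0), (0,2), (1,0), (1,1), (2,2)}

E

This is the axiom for convergence; its first-order frame correspondent is ∀x ∀y ∀z (Rxy ∧ Rxz → ∃w (Ryw ∧ Rzw)).
A: fails — Rww and Rwz but w and z have no common successor.
B: fails — Rw2w1 and Rw2w1 but w1 and w1 have no common successor.
C: fails — Rw2w0 and Rw2w2 but w0 and w2 have no common successor.
D: fails — Rxu and Rxv but u and v have no common successor.
E: holds.
Valid on: E.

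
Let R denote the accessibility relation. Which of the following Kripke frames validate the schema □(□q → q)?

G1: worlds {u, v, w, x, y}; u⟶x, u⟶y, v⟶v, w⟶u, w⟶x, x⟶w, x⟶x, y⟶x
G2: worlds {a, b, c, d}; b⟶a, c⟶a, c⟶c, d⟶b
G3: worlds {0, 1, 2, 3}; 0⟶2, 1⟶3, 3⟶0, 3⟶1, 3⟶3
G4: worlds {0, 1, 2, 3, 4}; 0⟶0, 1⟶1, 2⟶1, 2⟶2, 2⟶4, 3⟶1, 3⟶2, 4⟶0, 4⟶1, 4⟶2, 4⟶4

This is the axiom for shift-reflexivity; its first-order frame correspondent is ∀x ∀y (Rxy → Ryy).
G1: fails — Rxw but not Rww.
G2: fails — Rdb but not Rbb.
G3: fails — R31 but not R11.
G4: condition met.

G4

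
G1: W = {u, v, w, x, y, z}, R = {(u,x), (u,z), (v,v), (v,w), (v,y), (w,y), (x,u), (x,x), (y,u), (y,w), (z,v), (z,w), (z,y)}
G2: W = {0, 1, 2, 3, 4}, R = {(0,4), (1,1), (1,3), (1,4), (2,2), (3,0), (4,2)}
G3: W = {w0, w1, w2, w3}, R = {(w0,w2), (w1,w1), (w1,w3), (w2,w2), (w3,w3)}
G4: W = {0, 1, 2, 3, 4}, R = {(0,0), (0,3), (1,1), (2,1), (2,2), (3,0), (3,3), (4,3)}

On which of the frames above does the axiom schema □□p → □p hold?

Frame correspondent (Sahlqvist): ∀x ∀y (Rxy → ∃z (Rxz ∧ Rzy)) — i.e. density.
G1: fails — Ruz but no t with Rut and Rtz.
G2: fails — R04 but no z with R0z and Rz4.
G3: holds.
G4: holds.

G3, G4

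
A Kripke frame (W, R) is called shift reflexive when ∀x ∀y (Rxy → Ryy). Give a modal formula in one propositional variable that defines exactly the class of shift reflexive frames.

□(□ψ → ψ)

This is shift-reflexivity; the standard corresponding axiom is T□: □(□ψ → ψ).
Suppose □(□ψ→ψ) is valid. Take Rxy and set V(ψ)={w : Ryw}. Then at y, □ψ holds; since □(□ψ→ψ) at x, □ψ→ψ at y, so ψ at y, i.e. Ryy.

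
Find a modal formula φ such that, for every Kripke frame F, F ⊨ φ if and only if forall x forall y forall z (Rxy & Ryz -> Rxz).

□ψ → □□ψ

The condition is transitivity. The 4 schema □ψ → □□ψ defines it.
Suppose □ψ→□□ψ is valid. Take Rxy, Ryz and set V(ψ)={w : Rxw}. Then □ψ at x, so □□ψ at x, so □ψ at y, so ψ at z, i.e. Rxz.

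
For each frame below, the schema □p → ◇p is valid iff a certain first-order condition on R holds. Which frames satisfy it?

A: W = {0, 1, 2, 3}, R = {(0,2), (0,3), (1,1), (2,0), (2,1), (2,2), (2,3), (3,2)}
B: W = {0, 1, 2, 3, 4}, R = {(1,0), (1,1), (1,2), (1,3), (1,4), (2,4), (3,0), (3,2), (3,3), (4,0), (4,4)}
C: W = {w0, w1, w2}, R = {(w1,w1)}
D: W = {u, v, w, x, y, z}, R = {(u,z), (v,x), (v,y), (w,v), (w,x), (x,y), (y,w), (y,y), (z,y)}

A, D

This is the axiom for seriality; its first-order frame correspondent is ∀x ∃y Rxy.
A: condition met.
B: fails — world 0 has no successor.
C: fails — world w0 has no successor.
D: condition met.
Valid on: A, D.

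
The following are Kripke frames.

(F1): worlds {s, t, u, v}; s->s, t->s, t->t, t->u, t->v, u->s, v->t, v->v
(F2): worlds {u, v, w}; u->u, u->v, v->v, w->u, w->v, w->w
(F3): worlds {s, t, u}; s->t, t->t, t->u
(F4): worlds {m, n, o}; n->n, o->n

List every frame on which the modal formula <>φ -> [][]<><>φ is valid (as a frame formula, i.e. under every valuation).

(F4)

This is the axiom for a generalized confluence (Geach) condition; its first-order frame correspondent is forall x forall y forall z ((xRy & x R^2 z) -> exists w (y = w & z R^2 w)).
(F1): fails — tRt, tR²s but no w with t=w and sR²w.
(F2): fails — uRu, uR²v but no t with u=t and vR²t.
(F3): fails — sRt, sR²u but no w with t=w and uR²w.
(F4): holds.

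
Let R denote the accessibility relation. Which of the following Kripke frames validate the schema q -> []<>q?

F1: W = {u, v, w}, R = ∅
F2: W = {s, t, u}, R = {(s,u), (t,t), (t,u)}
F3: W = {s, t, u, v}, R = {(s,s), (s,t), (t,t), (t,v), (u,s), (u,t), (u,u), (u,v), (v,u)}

F1

Frame correspondent (Sahlqvist): forall x forall y (Rxy -> Ryx) — i.e. symmetry.
F1: condition met.
F2: fails — Rsu but not Rus.
F3: fails — Rtv but not Rvt.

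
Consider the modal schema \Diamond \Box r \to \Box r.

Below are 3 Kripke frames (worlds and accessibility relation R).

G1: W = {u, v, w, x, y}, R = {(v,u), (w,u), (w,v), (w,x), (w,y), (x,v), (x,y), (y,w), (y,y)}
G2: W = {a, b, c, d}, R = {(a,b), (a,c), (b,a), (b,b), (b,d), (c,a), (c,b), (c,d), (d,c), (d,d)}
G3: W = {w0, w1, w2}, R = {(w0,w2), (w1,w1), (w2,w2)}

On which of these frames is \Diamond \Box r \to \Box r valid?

G3

The schema corresponds to the Euclidean property: \forall x \forall y \forall z (Rxy \wedge Rxz \to Ryz).
G1: fails — Rvu and Rvu but not Ruu.
G2: fails — Rab and Rac but not Rbc.
G3: satisfies the condition.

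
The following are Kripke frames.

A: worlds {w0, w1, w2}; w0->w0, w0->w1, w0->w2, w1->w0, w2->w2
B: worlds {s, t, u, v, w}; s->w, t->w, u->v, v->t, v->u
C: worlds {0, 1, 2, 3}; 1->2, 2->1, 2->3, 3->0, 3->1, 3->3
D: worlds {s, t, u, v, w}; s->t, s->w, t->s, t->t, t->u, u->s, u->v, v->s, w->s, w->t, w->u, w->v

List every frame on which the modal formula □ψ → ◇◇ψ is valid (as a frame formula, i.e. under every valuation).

This is the axiom for a generalized confluence (Geach) condition; its first-order frame correspondent is ∀x ∃w (xRw ∧ xR²w).
A: satisfies the condition.
B: fails — at s but no w* with sRw* and sR²w*.
C: fails — at 0 but no w with 0Rw and 0R²w.
D: fails — at v but no w* with vRw* and vR²w*.

A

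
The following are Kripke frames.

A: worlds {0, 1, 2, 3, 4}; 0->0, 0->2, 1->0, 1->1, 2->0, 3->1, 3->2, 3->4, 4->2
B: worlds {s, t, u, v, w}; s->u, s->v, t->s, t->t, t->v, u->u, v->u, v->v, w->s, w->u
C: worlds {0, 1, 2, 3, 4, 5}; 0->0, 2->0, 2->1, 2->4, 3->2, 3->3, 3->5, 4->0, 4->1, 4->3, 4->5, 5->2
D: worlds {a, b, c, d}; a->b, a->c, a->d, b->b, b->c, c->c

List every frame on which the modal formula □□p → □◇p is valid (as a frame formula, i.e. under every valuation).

Frame correspondent (Sahlqvist): ∀x ∀z (xRz → ∃w (xR²w ∧ zRw)) — i.e. a generalized confluence (Geach) condition.
A: condition met.
B: condition met.
C: fails — 2R1 but no w with 2R²w and 1Rw.
D: fails — aRd but no w with aR²w and dRw.
Valid on: A, B.

A, B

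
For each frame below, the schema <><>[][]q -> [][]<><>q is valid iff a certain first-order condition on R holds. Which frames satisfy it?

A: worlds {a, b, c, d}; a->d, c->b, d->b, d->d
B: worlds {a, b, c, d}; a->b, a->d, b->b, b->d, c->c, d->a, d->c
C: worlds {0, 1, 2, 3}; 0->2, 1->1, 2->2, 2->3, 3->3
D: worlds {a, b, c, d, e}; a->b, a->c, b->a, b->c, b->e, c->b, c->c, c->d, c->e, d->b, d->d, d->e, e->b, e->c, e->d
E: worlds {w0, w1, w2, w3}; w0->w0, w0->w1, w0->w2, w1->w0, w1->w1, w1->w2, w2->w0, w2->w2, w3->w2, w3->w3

B, C, D, E

This is the axiom for a generalized confluence (Geach) condition; its first-order frame correspondent is forall x forall y forall z ((x R^2 y & x R^2 z) -> exists w (y R^2 w & z R^2 w)).
A: fails — aR²b, aR²b but no w with bR²w and bR²w.
B: ✓.
C: ✓.
D: ✓.
E: ✓.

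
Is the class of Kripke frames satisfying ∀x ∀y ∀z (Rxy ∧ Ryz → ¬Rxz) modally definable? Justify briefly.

If a class were modally definable it would be closed under surjective bounded morphisms (Goldblatt–Thomason).
The 5-cycle (worlds s,t,u,v,w with s→t→u→v→w→s) is intransitive. Mapping every world to a single reflexive point • is a surjective bounded morphism; the reflexive point is not intransitive (R••∧R•• but R••).
So the class is not modally definable.

Not definable by any modal formula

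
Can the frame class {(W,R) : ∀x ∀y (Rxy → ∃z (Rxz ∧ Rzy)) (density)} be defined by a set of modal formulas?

Definable; □□p → □p defines it

The condition is density. A defining modal formula is □□p → □p.
Suppose □□p→□p is valid. Take Rxy and set V(p)={w : xR²w}. Then □□p at x, so □p at x, so p at y, i.e. ∃z(Rxz∧Rzy).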